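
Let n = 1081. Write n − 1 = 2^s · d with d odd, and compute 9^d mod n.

660

1081 − 1 = 1080 = 2^3 · 135, so d = 135.
9^1 ≡ 9 (mod 1081)
9^2 ≡ 9^2 = 81 ≡ 81 (mod 1081)
9^4 ≡ 81^2 = 6561 ≡ 75 (mod 1081)
9^8 ≡ 75^2 = 5625 ≡ 220 (mod 1081)
9^16 ≡ 220^2 = 48400 ≡ 836 (mod 1081)
9^32 ≡ 836^2 = 698896 ≡ 570 (mod 1081)
9^64 ≡ 570^2 = 324900 ≡ 600 (mod 1081)
9^128 ≡ 600^2 = 360000 ≡ 27 (mod 1081)
135 = 128 + 4 + 2 + 1 in binary powers of 2.
So 9^135 ≡ 27 · 75 · 81 · 9 ≡ 660 (mod 1081).
Squaring chain: 660 → 1038 → 768; never reaches −1, so base 9 is a Miller–Rabin witness that 1081 is composite.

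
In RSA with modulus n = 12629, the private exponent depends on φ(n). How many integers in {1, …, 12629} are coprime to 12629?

12384

Factor: 12629 = 73 · 173.
φ(12629) = (73−1) · (173−1) = 72 · 172 = 12384.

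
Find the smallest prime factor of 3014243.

73

3014243 is odd.
Digit sum 17, not divisible by 3.
Ends in 3: not divisible by 5.
7: 3014243 = 7·430606 + 1
11: 3014243 = 11·274022 + 1
13: 3014243 = 13·231864 + 11
17: 3014243 = 17·177308 + 7
19: 3014243 = 19·158644 + 7
23: 3014243 = 23·131054 + 1
29: 3014243 = 29·103939 + 12
31: 3014243 = 31·97233 + 20
37: 3014243 = 37·81466 + 1
41: 3014243 = 41·73518 + 5
43: 3014243 = 43·70098 + 29
47: 3014243 = 47·64132 + 39
53: 3014243 = 53·56872 + 27
59: 3014243 = 59·51088 + 51
61: 3014243 = 61·49413 + 50
67: 3014243 = 67·44988 + 47
71: 3014243 = 71·42454 + 9
73: 3014243 = 73·41291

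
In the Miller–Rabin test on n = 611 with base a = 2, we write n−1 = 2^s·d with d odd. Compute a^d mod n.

611 − 1 = 610 = 2^1 · 305, so d = 305.
2^1 ≡ 2 (mod 611)
2^2 ≡ 2^2 = 4 ≡ 4 (mod 611)
2^4 ≡ 4^2 = 16 ≡ 16 (mod 611)
2^8 ≡ 16^2 = 256 ≡ 256 (mod 611)
2^16 ≡ 256^2 = 65536 ≡ 159 (mod 611)
2^32 ≡ 159^2 = 25281 ≡ 230 (mod 611)
2^64 ≡ 230^2 = 52900 ≡ 354 (mod 611)
2^128 ≡ 354^2 = 125316 ≡ 61 (mod 611)
2^256 ≡ 61^2 = 3721 ≡ 55 (mod 611)
305 = 256 + 32 + 16 + 1 in binary powers of 2.
So 2^305 ≡ 55 · 230 · 159 · 2 ≡ 487 (mod 611).
Squaring chain: 487; never reaches −1, so base 2 is a Miller–Rabin witness that 611 is composite.

487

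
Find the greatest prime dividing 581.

83

581 = 7 · 83
83 is prime.
So 581 = 7 · 83; the largest prime factor is 83.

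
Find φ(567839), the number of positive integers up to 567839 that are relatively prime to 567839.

Factor: 567839 = 37 · 103 · 149.
φ(567839) = (37−1) · (103−1) · (149−1) = 36 · 102 · 148 = 543456.

543456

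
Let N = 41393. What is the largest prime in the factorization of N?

41393 = 11 · 3763
3763 = 53 · 71
71 is prime.
So 41393 = 11 · 53 · 71; the largest prime factor is 71.

71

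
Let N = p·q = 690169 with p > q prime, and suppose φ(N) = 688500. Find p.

919

φ(n) = (p−1)(q−1) = n − (p+q) + 1, so p + q = 690169 − 688500 + 1 = 1670.
p and q are the roots of t² − 1670t + 690169 = 0.
Discriminant: 1670² − 4·690169 = 2788900 − 2760676 = 28224; √28224 = 168.
q = (1670 − 168)/2 = 751, p = (1670 + 168)/2 = 919.
Check: 751 · 919 = 690169.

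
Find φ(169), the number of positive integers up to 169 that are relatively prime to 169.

156

Factor: 169 = 13^2.
φ(169) = 13^1·(13−1) = 156.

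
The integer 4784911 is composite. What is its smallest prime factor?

43

4784911 is odd.
Digit sum 34, not divisible by 3.
Ends in 1: not divisible by 5.
7: 4784911 = 7·683558 + 5
11: 4784911 = 11·434991 + 10
13: 4784911 = 13·368070 + 1
17: 4784911 = 17·281465 + 6
19: 4784911 = 19·251837 + 8
23: 4784911 = 23·208039 + 14
29: 4784911 = 29·164996 + 27
31: 4784911 = 31·154351 + 30
37: 4784911 = 37·129321 + 34
41: 4784911 = 41·116705 + 6
43: 4784911 = 43·111277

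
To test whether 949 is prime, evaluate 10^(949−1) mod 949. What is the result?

10^1 ≡ 10 (mod 949)
10^2 ≡ 10^2 = 100 ≡ 100 (mod 949)
10^4 ≡ 100^2 = 10000 ≡ 510 (mod 949)
10^8 ≡ 510^2 = 260100 ≡ 74 (mod 949)
10^16 ≡ 74^2 = 5476 ≡ 731 (mod 949)
10^32 ≡ 731^2 = 534361 ≡ 74 (mod 949)
10^64 ≡ 74^2 = 5476 ≡ 731 (mod 949)
10^128 ≡ 731^2 = 534361 ≡ 74 (mod 949)
10^256 ≡ 74^2 = 5476 ≡ 731 (mod 949)
10^512 ≡ 731^2 = 534361 ≡ 74 (mod 949)
948 = 512 + 256 + 128 + 32 + 16 + 4 in binary powers of 2.
So 10^948 ≡ 74 · 731 · 74 · 74 · 731 · 510 ≡ 729 (mod 949).
Since 729 ≠ 1, base 10 is a Fermat witness: 949 is composite.

729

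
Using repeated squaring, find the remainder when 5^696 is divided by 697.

611

5^1 ≡ 5 (mod 697)
5^2 ≡ 5^2 = 25 ≡ 25 (mod 697)
5^4 ≡ 25^2 = 625 ≡ 625 (mod 697)
5^8 ≡ 625^2 = 390625 ≡ 305 (mod 697)
5^16 ≡ 305^2 = 93025 ≡ 324 (mod 697)
5^32 ≡ 324^2 = 104976 ≡ 426 (mod 697)
5^64 ≡ 426^2 = 181476 ≡ 256 (mod 697)
5^128 ≡ 256^2 = 65536 ≡ 18 (mod 697)
5^256 ≡ 18^2 = 324 ≡ 324 (mod 697)
5^512 ≡ 324^2 = 104976 ≡ 426 (mod 697)
696 = 512 + 128 + 32 + 16 + 8 in binary powers of 2.
So 5^696 ≡ 426 · 18 · 426 · 324 · 305 ≡ 611 (mod 697).
Since 611 ≠ 1, base 5 is a Fermat witness: 697 is composite.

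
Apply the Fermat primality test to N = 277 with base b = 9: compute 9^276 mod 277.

9^1 ≡ 9 (mod 277)
9^2 ≡ 9^2 = 81 ≡ 81 (mod 277)
9^4 ≡ 81^2 = 6561 ≡ 190 (mod 277)
9^8 ≡ 190^2 = 36100 ≡ 90 (mod 277)
9^16 ≡ 90^2 = 8100 ≡ 67 (mod 277)
9^32 ≡ 67^2 = 4489 ≡ 57 (mod 277)
9^64 ≡ 57^2 = 3249 ≡ 202 (mod 277)
9^128 ≡ 202^2 = 40804 ≡ 85 (mod 277)
9^256 ≡ 85^2 = 7225 ≡ 23 (mod 277)
276 = 256 + 16 + 4 in binary powers of 2.
So 9^276 ≡ 23 · 67 · 190 ≡ 1 (mod 277).
Since the result is 1, base 9 gives no evidence that 277 is composite.

1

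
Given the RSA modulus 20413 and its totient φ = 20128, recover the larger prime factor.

149

φ(n) = (p−1)(q−1) = n − (p+q) + 1, so p + q = 20413 − 20128 + 1 = 286.
p and q are the roots of t² − 286t + 20413 = 0.
Discriminant: 286² − 4·20413 = 81796 − 81652 = 144; √144 = 12.
q = (286 − 12)/2 = 137, p = (286 + 12)/2 = 149.
Check: 137 · 149 = 20413.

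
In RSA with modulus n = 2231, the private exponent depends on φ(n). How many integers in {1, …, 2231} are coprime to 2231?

2112

Factor: 2231 = 23 · 97.
φ(2231) = (23−1) · (97−1) = 22 · 96 = 2112.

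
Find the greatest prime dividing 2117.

2117 = 29 · 73
73 is prime.
So 2117 = 29 · 73; the largest prime factor is 73.

73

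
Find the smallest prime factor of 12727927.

79

12727927 is odd.
Digit sum 37, not divisible by 3.
Ends in 7: not divisible by 5.
7: 12727927 = 7·1818275 + 2
11: 12727927 = 11·1157084 + 3
13: 12727927 = 13·979071 + 4
17: 12727927 = 17·748701 + 10
19: 12727927 = 19·669890 + 17
23: 12727927 = 23·553388 + 3
29: 12727927 = 29·438894 + 1
31: 12727927 = 31·410578 + 9
37: 12727927 = 37·343998 + 1
41: 12727927 = 41·310437 + 10
43: 12727927 = 43·295998 + 13
47: 12727927 = 47·270806 + 45
53: 12727927 = 53·240149 + 30
59: 12727927 = 59·215727 + 34
61: 12727927 = 61·208654 + 33
67: 12727927 = 67·189969 + 4
71: 12727927 = 71·179266 + 41
73: 12727927 = 73·174355 + 12
79: 12727927 = 79·161113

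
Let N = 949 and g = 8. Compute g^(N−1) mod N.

8^1 ≡ 8 (mod 949)
8^2 ≡ 8^2 = 64 ≡ 64 (mod 949)
8^4 ≡ 64^2 = 4096 ≡ 300 (mod 949)
8^8 ≡ 300^2 = 90000 ≡ 794 (mod 949)
8^16 ≡ 794^2 = 630436 ≡ 300 (mod 949)
8^32 ≡ 300^2 = 90000 ≡ 794 (mod 949)
8^64 ≡ 794^2 = 630436 ≡ 300 (mod 949)
8^128 ≡ 300^2 = 90000 ≡ 794 (mod 949)
8^256 ≡ 794^2 = 630436 ≡ 300 (mod 949)
8^512 ≡ 300^2 = 90000 ≡ 794 (mod 949)
948 = 512 + 256 + 128 + 32 + 16 + 4 in binary powers of 2.
So 8^948 ≡ 794 · 300 · 794 · 794 · 300 · 300 ≡ 1 (mod 949).
Since the result is 1, base 8 gives no evidence that 949 is composite.

1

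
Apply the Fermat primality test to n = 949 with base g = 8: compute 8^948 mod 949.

1

8^1 ≡ 8 (mod 949)
8^2 ≡ 8^2 = 64 ≡ 64 (mod 949)
8^4 ≡ 64^2 = 4096 ≡ 300 (mod 949)
8^8 ≡ 300^2 = 90000 ≡ 794 (mod 949)
8^16 ≡ 794^2 = 630436 ≡ 300 (mod 949)
8^32 ≡ 300^2 = 90000 ≡ 794 (mod 949)
8^64 ≡ 794^2 = 630436 ≡ 300 (mod 949)
8^128 ≡ 300^2 = 90000 ≡ 794 (mod 949)
8^256 ≡ 794^2 = 630436 ≡ 300 (mod 949)
8^512 ≡ 300^2 = 90000 ≡ 794 (mod 949)
948 = 512 + 256 + 128 + 32 + 16 + 4 in binary powers of 2.
So 8^948 ≡ 794 · 300 · 794 · 794 · 300 · 300 ≡ 1 (mod 949).
Since the result is 1, base 8 gives no evidence that 949 is composite.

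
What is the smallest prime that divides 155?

5

155 is odd.
Digit sum 11, not divisible by 3.
Ends in 5: divisible by 5.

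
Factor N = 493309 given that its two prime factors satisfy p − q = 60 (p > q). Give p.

Since p = q + 60, we have 493309 = q(q + 60), so q² + 60q − 493309 = 0.
Discriminant: 60² + 4·493309 = 3600 + 1973236 = 1976836; √1976836 = 1406.
q = (−60 + 1406)/2 = 673, and p = q + 60 = 733.
Check: 673 · 733 = 493309.

733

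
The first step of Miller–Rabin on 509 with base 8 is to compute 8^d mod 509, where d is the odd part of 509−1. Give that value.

509 − 1 = 508 = 2^2 · 127, so d = 127.
8^1 ≡ 8 (mod 509)
8^2 ≡ 8^2 = 64 ≡ 64 (mod 509)
8^4 ≡ 64^2 = 4096 ≡ 24 (mod 509)
8^8 ≡ 24^2 = 576 ≡ 67 (mod 509)
8^16 ≡ 67^2 = 4489 ≡ 417 (mod 509)
8^32 ≡ 417^2 = 173889 ≡ 320 (mod 509)
8^64 ≡ 320^2 = 102400 ≡ 91 (mod 509)
127 = 64 + 32 + 16 + 8 + 4 + 2 + 1 in binary powers of 2.
So 8^127 ≡ 91 · 320 · 417 · 67 · 24 · 64 · 8 ≡ 208 (mod 509).
Squaring chain: 208 → 508; reaches −1, so base 8 does not prove 509 composite.

208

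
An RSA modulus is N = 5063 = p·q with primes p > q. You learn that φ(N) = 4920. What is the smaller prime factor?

φ(n) = (p−1)(q−1) = n − (p+q) + 1, so p + q = 5063 − 4920 + 1 = 144.
p and q are the roots of t² − 144t + 5063 = 0.
Discriminant: 144² − 4·5063 = 20736 − 20252 = 484; √484 = 22.
q = (144 − 22)/2 = 61, p = (144 + 22)/2 = 83.
Check: 61 · 83 = 5063.

61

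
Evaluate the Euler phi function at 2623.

2520

Factor: 2623 = 43 · 61.
φ(2623) = (43−1) · (61−1) = 42 · 60 = 2520.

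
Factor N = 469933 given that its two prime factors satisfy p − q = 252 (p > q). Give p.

823

Since p = q + 252, we have 469933 = q(q + 252), so q² + 252q − 469933 = 0.
Discriminant: 252² + 4·469933 = 63504 + 1879732 = 1943236; √1943236 = 1394.
q = (−252 + 1394)/2 = 571, and p = q + 252 = 823.
Check: 571 · 823 = 469933.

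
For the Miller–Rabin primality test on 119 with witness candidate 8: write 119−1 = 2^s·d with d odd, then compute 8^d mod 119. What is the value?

36

119 − 1 = 118 = 2^1 · 59, so d = 59.
8^1 ≡ 8 (mod 119)
8^2 ≡ 8^2 = 64 ≡ 64 (mod 119)
8^4 ≡ 64^2 = 4096 ≡ 50 (mod 119)
8^8 ≡ 50^2 = 2500 ≡ 1 (mod 119)
8^16 ≡ 1^2 = 1 ≡ 1 (mod 119)
8^32 ≡ 1^2 = 1 ≡ 1 (mod 119)
59 = 32 + 16 + 8 + 2 + 1 in binary powers of 2.
So 8^59 ≡ 1 · 1 · 1 · 64 · 8 ≡ 36 (mod 119).
Squaring chain: 36; never reaches −1, so base 8 is a Miller–Rabin witness that 119 is composite.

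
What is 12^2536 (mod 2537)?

196

12^1 ≡ 12 (mod 2537)
12^2 ≡ 12^2 = 144 ≡ 144 (mod 2537)
12^4 ≡ 144^2 = 20736 ≡ 440 (mod 2537)
12^8 ≡ 440^2 = 193600 ≡ 788 (mod 2537)
12^16 ≡ 788^2 = 620944 ≡ 1916 (mod 2537)
12^32 ≡ 1916^2 = 3671056 ≡ 17 (mod 2537)
12^64 ≡ 17^2 = 289 ≡ 289 (mod 2537)
12^128 ≡ 289^2 = 83521 ≡ 2337 (mod 2537)
12^256 ≡ 2337^2 = 5461569 ≡ 1945 (mod 2537)
12^512 ≡ 1945^2 = 3783025 ≡ 358 (mod 2537)
12^1024 ≡ 358^2 = 128164 ≡ 1314 (mod 2537)
12^2048 ≡ 1314^2 = 1726596 ≡ 1436 (mod 2537)
2536 = 2048 + 256 + 128 + 64 + 32 + 8 in binary powers of 2.
So 12^2536 ≡ 1436 · 1945 · 2337 · 289 · 17 · 788 ≡ 196 (mod 2537).
Since 196 ≠ 1, base 12 is a Fermat witness: 2537 is composite.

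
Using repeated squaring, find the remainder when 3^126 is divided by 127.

3^1 ≡ 3 (mod 127)
3^2 ≡ 3^2 = 9 ≡ 9 (mod 127)
3^4 ≡ 9^2 = 81 ≡ 81 (mod 127)
3^8 ≡ 81^2 = 6561 ≡ 84 (mod 127)
3^16 ≡ 84^2 = 7056 ≡ 71 (mod 127)
3^32 ≡ 71^2 = 5041 ≡ 88 (mod 127)
3^64 ≡ 88^2 = 7744 ≡ 124 (mod 127)
126 = 64 + 32 + 16 + 8 + 4 + 2 in binary powers of 2.
So 3^126 ≡ 124 · 88 · 71 · 84 · 81 · 9 ≡ 1 (mod 127).
Since the result is 1, base 3 gives no evidence that 127 is composite.

1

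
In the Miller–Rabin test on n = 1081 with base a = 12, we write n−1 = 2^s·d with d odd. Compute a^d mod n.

1081 − 1 = 1080 = 2^3 · 135, so d = 135.
12^1 ≡ 12 (mod 1081)
12^2 ≡ 12^2 = 144 ≡ 144 (mod 1081)
12^4 ≡ 144^2 = 20736 ≡ 197 (mod 1081)
12^8 ≡ 197^2 = 38809 ≡ 974 (mod 1081)
12^16 ≡ 974^2 = 948676 ≡ 639 (mod 1081)
12^32 ≡ 639^2 = 408321 ≡ 784 (mod 1081)
12^64 ≡ 784^2 = 614656 ≡ 648 (mod 1081)
12^128 ≡ 648^2 = 419904 ≡ 476 (mod 1081)
135 = 128 + 4 + 2 + 1 in binary powers of 2.
So 12^135 ≡ 476 · 197 · 144 · 12 ≡ 440 (mod 1081).
Squaring chain: 440 → 101 → 472; never reaches −1, so base 12 is a Miller–Rabin witness that 1081 is composite.

440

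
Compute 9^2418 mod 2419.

9^1 ≡ 9 (mod 2419)
9^2 ≡ 9^2 = 81 ≡ 81 (mod 2419)
9^4 ≡ 81^2 = 6561 ≡ 1723 (mod 2419)
9^8 ≡ 1723^2 = 2968729 ≡ 616 (mod 2419)
9^16 ≡ 616^2 = 379456 ≡ 2092 (mod 2419)
9^32 ≡ 2092^2 = 4376464 ≡ 493 (mod 2419)
9^64 ≡ 493^2 = 243049 ≡ 1149 (mod 2419)
9^128 ≡ 1149^2 = 1320201 ≡ 1846 (mod 2419)
9^256 ≡ 1846^2 = 3407716 ≡ 1764 (mod 2419)
9^512 ≡ 1764^2 = 3111696 ≡ 862 (mod 2419)
9^1024 ≡ 862^2 = 743044 ≡ 411 (mod 2419)
9^2048 ≡ 411^2 = 168921 ≡ 2010 (mod 2419)
2418 = 2048 + 256 + 64 + 32 + 16 + 2 in binary powers of 2.
So 9^2418 ≡ 2010 · 1764 · 1149 · 493 · 2092 · 81 ≡ 1844 (mod 2419).
Since 1844 ≠ 1, base 9 is a Fermat witness: 2419 is composite.

1844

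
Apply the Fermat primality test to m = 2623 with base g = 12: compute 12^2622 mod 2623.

12^1 ≡ 12 (mod 2623)
12^2 ≡ 12^2 = 144 ≡ 144 (mod 2623)
12^4 ≡ 144^2 = 20736 ≡ 2375 (mod 2623)
12^8 ≡ 2375^2 = 5640625 ≡ 1175 (mod 2623)
12^16 ≡ 1175^2 = 1380625 ≡ 927 (mod 2623)
12^32 ≡ 927^2 = 859329 ≡ 1608 (mod 2623)
12^64 ≡ 1608^2 = 2585664 ≡ 2009 (mod 2623)
12^128 ≡ 2009^2 = 4036081 ≡ 1907 (mod 2623)
12^256 ≡ 1907^2 = 3636649 ≡ 1171 (mod 2623)
12^512 ≡ 1171^2 = 1371241 ≡ 2035 (mod 2623)
12^1024 ≡ 2035^2 = 4141225 ≡ 2131 (mod 2623)
12^2048 ≡ 2131^2 = 4541161 ≡ 748 (mod 2623)
2622 = 2048 + 512 + 32 + 16 + 8 + 4 + 2 in binary powers of 2.
So 12^2622 ≡ 748 · 2035 · 1608 · 927 · 1175 · 2375 · 144 ≡ 790 (mod 2623).
Since 790 ≠ 1, base 12 is a Fermat witness: 2623 is composite.

790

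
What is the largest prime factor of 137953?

71

137953 = 29 · 4757
4757 = 67 · 71
71 is prime.
So 137953 = 29 · 67 · 71; the largest prime factor is 71.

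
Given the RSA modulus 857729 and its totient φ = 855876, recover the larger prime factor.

φ(n) = (p−1)(q−1) = n − (p+q) + 1, so p + q = 857729 − 855876 + 1 = 1854.
p and q are the roots of t² − 1854t + 857729 = 0.
Discriminant: 1854² − 4·857729 = 3437316 − 3430916 = 6400; √6400 = 80.
q = (1854 − 80)/2 = 887, p = (1854 + 80)/2 = 967.
Check: 887 · 967 = 857729.

967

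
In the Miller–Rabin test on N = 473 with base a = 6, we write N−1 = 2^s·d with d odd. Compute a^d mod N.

79

473 − 1 = 472 = 2^3 · 59, so d = 59.
6^1 ≡ 6 (mod 473)
6^2 ≡ 6^2 = 36 ≡ 36 (mod 473)
6^4 ≡ 36^2 = 1296 ≡ 350 (mod 473)
6^8 ≡ 350^2 = 122500 ≡ 466 (mod 473)
6^16 ≡ 466^2 = 217156 ≡ 49 (mod 473)
6^32 ≡ 49^2 = 2401 ≡ 36 (mod 473)
59 = 32 + 16 + 8 + 2 + 1 in binary powers of 2.
So 6^59 ≡ 36 · 49 · 466 · 36 · 6 ≡ 79 (mod 473).
Squaring chain: 79 → 92 → 423; never reaches −1, so base 6 is a Miller–Rabin witness that 473 is composite.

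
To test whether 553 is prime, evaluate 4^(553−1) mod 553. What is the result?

225

4^1 ≡ 4 (mod 553)
4^2 ≡ 4^2 = 16 ≡ 16 (mod 553)
4^4 ≡ 16^2 = 256 ≡ 256 (mod 553)
4^8 ≡ 256^2 = 65536 ≡ 282 (mod 553)
4^16 ≡ 282^2 = 79524 ≡ 445 (mod 553)
4^32 ≡ 445^2 = 198025 ≡ 51 (mod 553)
4^64 ≡ 51^2 = 2601 ≡ 389 (mod 553)
4^128 ≡ 389^2 = 151321 ≡ 352 (mod 553)
4^256 ≡ 352^2 = 123904 ≡ 32 (mod 553)
4^512 ≡ 32^2 = 1024 ≡ 471 (mod 553)
552 = 512 + 32 + 8 in binary powers of 2.
So 4^552 ≡ 471 · 51 · 282 ≡ 225 (mod 553).
Since 225 ≠ 1, base 4 is a Fermat witness: 553 is composite.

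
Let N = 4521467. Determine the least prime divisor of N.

89

4521467 is odd.
Digit sum 29, not divisible by 3.
Ends in 7: not divisible by 5.
7: 4521467 = 7·645923 + 6
11: 4521467 = 11·411042 + 5
13: 4521467 = 13·347805 + 2
17: 4521467 = 17·265968 + 11
19: 4521467 = 19·237971 + 18
23: 4521467 = 23·196585 + 12
29: 4521467 = 29·155912 + 19
31: 4521467 = 31·145853 + 24
37: 4521467 = 37·122201 + 30
41: 4521467 = 41·110279 + 28
43: 4521467 = 43·105150 + 17
47: 4521467 = 47·96201 + 20
53: 4521467 = 53·85310 + 37
59: 4521467 = 59·76635 + 2
61: 4521467 = 61·74122 + 25
67: 4521467 = 67·67484 + 39
71: 4521467 = 71·63682 + 45
73: 4521467 = 73·61937 + 66
79: 4521467 = 79·57233 + 60
83: 4521467 = 83·54475 + 42
89: 4521467 = 89·50803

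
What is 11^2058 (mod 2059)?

289

11^1 ≡ 11 (mod 2059)
11^2 ≡ 11^2 = 121 ≡ 121 (mod 2059)
11^4 ≡ 121^2 = 14641 ≡ 228 (mod 2059)
11^8 ≡ 228^2 = 51984 ≡ 509 (mod 2059)
11^16 ≡ 509^2 = 259081 ≡ 1706 (mod 2059)
11^32 ≡ 1706^2 = 2910436 ≡ 1069 (mod 2059)
11^64 ≡ 1069^2 = 1142761 ≡ 16 (mod 2059)
11^128 ≡ 16^2 = 256 ≡ 256 (mod 2059)
11^256 ≡ 256^2 = 65536 ≡ 1707 (mod 2059)
11^512 ≡ 1707^2 = 2913849 ≡ 364 (mod 2059)
11^1024 ≡ 364^2 = 132496 ≡ 720 (mod 2059)
11^2048 ≡ 720^2 = 518400 ≡ 1591 (mod 2059)
2058 = 2048 + 8 + 2 in binary powers of 2.
So 11^2058 ≡ 1591 · 509 · 121 ≡ 289 (mod 2059).
Since 289 ≠ 1, base 11 is a Fermat witness: 2059 is composite.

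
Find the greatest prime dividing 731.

43

731 = 17 · 43
43 is prime.
So 731 = 17 · 43; the largest prime factor is 43.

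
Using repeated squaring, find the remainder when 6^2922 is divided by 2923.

6^1 ≡ 6 (mod 2923)
6^2 ≡ 6^2 = 36 ≡ 36 (mod 2923)
6^4 ≡ 36^2 = 1296 ≡ 1296 (mod 2923)
6^8 ≡ 1296^2 = 1679616 ≡ 1814 (mod 2923)
6^16 ≡ 1814^2 = 3290596 ≡ 2221 (mod 2923)
6^32 ≡ 2221^2 = 4932841 ≡ 1740 (mod 2923)
6^64 ≡ 1740^2 = 3027600 ≡ 2295 (mod 2923)
6^128 ≡ 2295^2 = 5267025 ≡ 2702 (mod 2923)
6^256 ≡ 2702^2 = 7300804 ≡ 2073 (mod 2923)
6^512 ≡ 2073^2 = 4297329 ≡ 519 (mod 2923)
6^1024 ≡ 519^2 = 269361 ≡ 445 (mod 2923)
6^2048 ≡ 445^2 = 198025 ≡ 2184 (mod 2923)
2922 = 2048 + 512 + 256 + 64 + 32 + 8 + 2 in binary powers of 2.
So 6^2922 ≡ 2184 · 519 · 2073 · 2295 · 1740 · 1814 · 36 ≡ 1960 (mod 2923).
Since 1960 ≠ 1, base 6 is a Fermat witness: 2923 is composite.

1960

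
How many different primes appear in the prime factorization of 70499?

4

70499 = 11 · 6409
6409 = 13 · 493
493 = 17 · 29
70499 = 11 · 13 · 17 · 29, which has 4 distinct prime factors.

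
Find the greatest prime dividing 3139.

73

3139 = 43 · 73
73 is prime.
So 3139 = 43 · 73; the largest prime factor is 73.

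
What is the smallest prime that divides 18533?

18533 is odd.
Digit sum 20, not divisible by 3.
Ends in 3: not divisible by 5.
7: 18533 = 7·2647 + 4
11: 18533 = 11·1684 + 9
13: 18533 = 13·1425 + 8
17: 18533 = 17·1090 + 3
19: 18533 = 19·975 + 8
23: 18533 = 23·805 + 18
29: 18533 = 29·639 + 2
31: 18533 = 31·597 + 26
37: 18533 = 37·500 + 33
41: 18533 = 41·452 + 1
43: 18533 = 43·431

43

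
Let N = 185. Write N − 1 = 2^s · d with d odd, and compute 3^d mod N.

185 − 1 = 184 = 2^3 · 23, so d = 23.
3^1 ≡ 3 (mod 185)
3^2 ≡ 3^2 = 9 ≡ 9 (mod 185)
3^4 ≡ 9^2 = 81 ≡ 81 (mod 185)
3^8 ≡ 81^2 = 6561 ≡ 86 (mod 185)
3^16 ≡ 86^2 = 7396 ≡ 181 (mod 185)
23 = 16 + 4 + 2 + 1 in binary powers of 2.
So 3^23 ≡ 181 · 81 · 9 · 3 ≡ 132 (mod 185).
Squaring chain: 132 → 34 → 46; never reaches −1, so base 3 is a Miller–Rabin witness that 185 is composite.

132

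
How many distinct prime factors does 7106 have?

7106 = 2 · 3553
3553 = 11 · 323
323 = 17 · 19
7106 = 2 · 11 · 17 · 19, which has 4 distinct prime factors.

4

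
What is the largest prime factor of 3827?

3827 = 43 · 89
89 is prime.
So 3827 = 43 · 89; the largest prime factor is 89.

89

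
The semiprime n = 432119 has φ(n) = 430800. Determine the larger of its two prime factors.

719

φ(n) = (p−1)(q−1) = n − (p+q) + 1, so p + q = 432119 − 430800 + 1 = 1320.
p and q are the roots of t² − 1320t + 432119 = 0.
Discriminant: 1320² − 4·432119 = 1742400 − 1728476 = 13924; √13924 = 118.
q = (1320 − 118)/2 = 601, p = (1320 + 118)/2 = 719.
Check: 601 · 719 = 432119.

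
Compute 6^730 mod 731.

49

6^1 ≡ 6 (mod 731)
6^2 ≡ 6^2 = 36 ≡ 36 (mod 731)
6^4 ≡ 36^2 = 1296 ≡ 565 (mod 731)
6^8 ≡ 565^2 = 319225 ≡ 509 (mod 731)
6^16 ≡ 509^2 = 259081 ≡ 307 (mod 731)
6^32 ≡ 307^2 = 94249 ≡ 681 (mod 731)
6^64 ≡ 681^2 = 463761 ≡ 307 (mod 731)
6^128 ≡ 307^2 = 94249 ≡ 681 (mod 731)
6^256 ≡ 681^2 = 463761 ≡ 307 (mod 731)
6^512 ≡ 307^2 = 94249 ≡ 681 (mod 731)
730 = 512 + 128 + 64 + 16 + 8 + 2 in binary powers of 2.
So 6^730 ≡ 681 · 681 · 307 · 307 · 509 · 36 ≡ 49 (mod 731).
Since 49 ≠ 1, base 6 is a Fermat witness: 731 is composite.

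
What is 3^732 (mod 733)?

3^1 ≡ 3 (mod 733)
3^2 ≡ 3^2 = 9 ≡ 9 (mod 733)
3^4 ≡ 9^2 = 81 ≡ 81 (mod 733)
3^8 ≡ 81^2 = 6561 ≡ 697 (mod 733)
3^16 ≡ 697^2 = 485809 ≡ 563 (mod 733)
3^32 ≡ 563^2 = 316969 ≡ 313 (mod 733)
3^64 ≡ 313^2 = 97969 ≡ 480 (mod 733)
3^128 ≡ 480^2 = 230400 ≡ 238 (mod 733)
3^256 ≡ 238^2 = 56644 ≡ 203 (mod 733)
3^512 ≡ 203^2 = 41209 ≡ 161 (mod 733)
732 = 512 + 128 + 64 + 16 + 8 + 4 in binary powers of 2.
So 3^732 ≡ 161 · 238 · 480 · 563 · 697 · 81 ≡ 1 (mod 733).
Since the result is 1, base 3 gives no evidence that 733 is composite.

1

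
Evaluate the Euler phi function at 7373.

Factor: 7373 = 73 · 101.
φ(7373) = (73−1) · (101−1) = 72 · 100 = 7200.

7200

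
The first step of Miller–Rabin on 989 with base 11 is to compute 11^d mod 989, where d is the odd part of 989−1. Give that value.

989 − 1 = 988 = 2^2 · 247, so d = 247.
11^1 ≡ 11 (mod 989)
11^2 ≡ 11^2 = 121 ≡ 121 (mod 989)
11^4 ≡ 121^2 = 14641 ≡ 795 (mod 989)
11^8 ≡ 795^2 = 632025 ≡ 54 (mod 989)
11^16 ≡ 54^2 = 2916 ≡ 938 (mod 989)
11^32 ≡ 938^2 = 879844 ≡ 623 (mod 989)
11^64 ≡ 623^2 = 388129 ≡ 441 (mod 989)
11^128 ≡ 441^2 = 194481 ≡ 637 (mod 989)
247 = 128 + 64 + 32 + 16 + 4 + 2 + 1 in binary powers of 2.
So 11^247 ≡ 637 · 441 · 623 · 938 · 795 · 121 · 11 ≡ 465 (mod 989).
Squaring chain: 465 → 623; never reaches −1, so base 11 is a Miller–Rabin witness that 989 is composite.

465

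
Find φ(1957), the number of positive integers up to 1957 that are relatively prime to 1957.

Factor: 1957 = 19 · 103.
φ(1957) = (19−1) · (103−1) = 18 · 102 = 1836.

1836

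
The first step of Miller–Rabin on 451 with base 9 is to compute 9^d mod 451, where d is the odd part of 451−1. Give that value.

419

451 − 1 = 450 = 2^1 · 225, so d = 225.
9^1 ≡ 9 (mod 451)
9^2 ≡ 9^2 = 81 ≡ 81 (mod 451)
9^4 ≡ 81^2 = 6561 ≡ 247 (mod 451)
9^8 ≡ 247^2 = 61009 ≡ 124 (mod 451)
9^16 ≡ 124^2 = 15376 ≡ 42 (mod 451)
9^32 ≡ 42^2 = 1764 ≡ 411 (mod 451)
9^64 ≡ 411^2 = 168921 ≡ 247 (mod 451)
9^128 ≡ 247^2 = 61009 ≡ 124 (mod 451)
225 = 128 + 64 + 32 + 1 in binary powers of 2.
So 9^225 ≡ 124 · 247 · 411 · 9 ≡ 419 (mod 451).
Squaring chain: 419; never reaches −1, so base 9 is a Miller–Rabin witness that 451 is composite.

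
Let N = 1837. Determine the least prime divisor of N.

11

1837 is odd.
Digit sum 19, not divisible by 3.
Ends in 7: not divisible by 5.
7: 1837 = 7·262 + 3
11: 1837 = 11·167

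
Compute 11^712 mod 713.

11^1 ≡ 11 (mod 713)
11^2 ≡ 11^2 = 121 ≡ 121 (mod 713)
11^4 ≡ 121^2 = 14641 ≡ 381 (mod 713)
11^8 ≡ 381^2 = 145161 ≡ 422 (mod 713)
11^16 ≡ 422^2 = 178084 ≡ 547 (mod 713)
11^32 ≡ 547^2 = 299209 ≡ 462 (mod 713)
11^64 ≡ 462^2 = 213444 ≡ 257 (mod 713)
11^128 ≡ 257^2 = 66049 ≡ 453 (mod 713)
11^256 ≡ 453^2 = 205209 ≡ 578 (mod 713)
11^512 ≡ 578^2 = 334084 ≡ 400 (mod 713)
712 = 512 + 128 + 64 + 8 in binary powers of 2.
So 11^712 ≡ 400 · 453 · 257 · 422 ≡ 514 (mod 713).
Since 514 ≠ 1, base 11 is a Fermat witness: 713 is composite.

514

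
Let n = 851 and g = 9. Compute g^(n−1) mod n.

9^1 ≡ 9 (mod 851)
9^2 ≡ 9^2 = 81 ≡ 81 (mod 851)
9^4 ≡ 81^2 = 6561 ≡ 604 (mod 851)
9^8 ≡ 604^2 = 364816 ≡ 588 (mod 851)
9^16 ≡ 588^2 = 345744 ≡ 238 (mod 851)
9^32 ≡ 238^2 = 56644 ≡ 478 (mod 851)
9^64 ≡ 478^2 = 228484 ≡ 416 (mod 851)
9^128 ≡ 416^2 = 173056 ≡ 303 (mod 851)
9^256 ≡ 303^2 = 91809 ≡ 752 (mod 851)
9^512 ≡ 752^2 = 565504 ≡ 440 (mod 851)
850 = 512 + 256 + 64 + 16 + 2 in binary powers of 2.
So 9^850 ≡ 440 · 752 · 416 · 238 · 81 ≡ 752 (mod 851).
Since 752 ≠ 1, base 9 is a Fermat witness: 851 is composite.

752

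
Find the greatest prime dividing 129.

129 = 3 · 43
43 is prime.
So 129 = 3 · 43; the largest prime factor is 43.

43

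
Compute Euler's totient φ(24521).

Factor: 24521 = 7 · 31 · 113.
φ(24521) = (7−1) · (31−1) · (113−1) = 6 · 30 · 112 = 20160.

20160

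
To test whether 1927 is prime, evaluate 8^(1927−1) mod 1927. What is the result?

1630

8^1 ≡ 8 (mod 1927)
8^2 ≡ 8^2 = 64 ≡ 64 (mod 1927)
8^4 ≡ 64^2 = 4096 ≡ 242 (mod 1927)
8^8 ≡ 242^2 = 58564 ≡ 754 (mod 1927)
8^16 ≡ 754^2 = 568516 ≡ 51 (mod 1927)
8^32 ≡ 51^2 = 2601 ≡ 674 (mod 1927)
8^64 ≡ 674^2 = 454276 ≡ 1431 (mod 1927)
8^128 ≡ 1431^2 = 2047761 ≡ 1287 (mod 1927)
8^256 ≡ 1287^2 = 1656369 ≡ 1076 (mod 1927)
8^512 ≡ 1076^2 = 1157776 ≡ 1576 (mod 1927)
8^1024 ≡ 1576^2 = 2483776 ≡ 1800 (mod 1927)
1926 = 1024 + 512 + 256 + 128 + 4 + 2 in binary powers of 2.
So 8^1926 ≡ 1800 · 1576 · 1076 · 1287 · 242 · 64 ≡ 1630 (mod 1927).
Since 1630 ≠ 1, base 8 is a Fermat witness: 1927 is composite.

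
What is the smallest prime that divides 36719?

73

36719 is odd.
Digit sum 26, not divisible by 3.
Ends in 9: not divisible by 5.
7: 36719 = 7·5245 + 4
11: 36719 = 11·3338 + 1
13: 36719 = 13·2824 + 7
17: 36719 = 17·2159 + 16
19: 36719 = 19·1932 + 11
23: 36719 = 23·1596 + 11
29: 36719 = 29·1266 + 5
31: 36719 = 31·1184 + 15
37: 36719 = 37·992 + 15
41: 36719 = 41·895 + 24
43: 36719 = 43·853 + 40
47: 36719 = 47·781 + 12
53: 36719 = 53·692 + 43
59: 36719 = 59·622 + 21
61: 36719 = 61·601 + 58
67: 36719 = 67·548 + 3
71: 36719 = 71·517 + 12
73: 36719 = 73·503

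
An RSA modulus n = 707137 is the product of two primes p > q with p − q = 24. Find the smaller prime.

829

Since p = q + 24, we have 707137 = q(q + 24), so q² + 24q − 707137 = 0.
Discriminant: 24² + 4·707137 = 576 + 2828548 = 2829124; √2829124 = 1682.
q = (−24 + 1682)/2 = 829, and p = q + 24 = 853.
Check: 829 · 853 = 707137.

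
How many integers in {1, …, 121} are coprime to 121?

Factor: 121 = 11^2.
φ(121) = 11^1·(11−1) = 110.

110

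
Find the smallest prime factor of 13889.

13889 is odd.
Digit sum 29, not divisible by 3.
Ends in 9: not divisible by 5.
7: 13889 = 7·1984 + 1
11: 13889 = 11·1262 + 7
13: 13889 = 13·1068 + 5
17: 13889 = 17·817

17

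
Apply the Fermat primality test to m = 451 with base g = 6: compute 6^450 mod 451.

155

6^1 ≡ 6 (mod 451)
6^2 ≡ 6^2 = 36 ≡ 36 (mod 451)
6^4 ≡ 36^2 = 1296 ≡ 394 (mod 451)
6^8 ≡ 394^2 = 155236 ≡ 92 (mod 451)
6^16 ≡ 92^2 = 8464 ≡ 346 (mod 451)
6^32 ≡ 346^2 = 119716 ≡ 201 (mod 451)
6^64 ≡ 201^2 = 40401 ≡ 262 (mod 451)
6^128 ≡ 262^2 = 68644 ≡ 92 (mod 451)
6^256 ≡ 92^2 = 8464 ≡ 346 (mod 451)
450 = 256 + 128 + 64 + 2 in binary powers of 2.
So 6^450 ≡ 346 · 92 · 262 · 36 ≡ 155 (mod 451).
Since 155 ≠ 1, base 6 is a Fermat witness: 451 is composite.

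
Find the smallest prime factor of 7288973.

43

7288973 is odd.
Digit sum 44, not divisible by 3.
Ends in 3: not divisible by 5.
7: 7288973 = 7·1041281 + 6
11: 7288973 = 11·662633 + 10
13: 7288973 = 13·560690 + 3
17: 7288973 = 17·428763 + 2
19: 7288973 = 19·383630 + 3
23: 7288973 = 23·316911 + 20
29: 7288973 = 29·251343 + 26
31: 7288973 = 31·235128 + 5
37: 7288973 = 37·196999 + 10
41: 7288973 = 41·177779 + 34
43: 7288973 = 43·169511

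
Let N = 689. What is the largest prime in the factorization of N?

689 = 13 · 53
53 is prime.
So 689 = 13 · 53; the largest prime factor is 53.

53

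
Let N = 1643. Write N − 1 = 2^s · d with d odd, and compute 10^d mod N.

577

1643 − 1 = 1642 = 2^1 · 821, so d = 821.
10^1 ≡ 10 (mod 1643)
10^2 ≡ 10^2 = 100 ≡ 100 (mod 1643)
10^4 ≡ 100^2 = 10000 ≡ 142 (mod 1643)
10^8 ≡ 142^2 = 20164 ≡ 448 (mod 1643)
10^16 ≡ 448^2 = 200704 ≡ 258 (mod 1643)
10^32 ≡ 258^2 = 66564 ≡ 844 (mod 1643)
10^64 ≡ 844^2 = 712336 ≡ 917 (mod 1643)
10^128 ≡ 917^2 = 840889 ≡ 1316 (mod 1643)
10^256 ≡ 1316^2 = 1731856 ≡ 134 (mod 1643)
10^512 ≡ 134^2 = 17956 ≡ 1526 (mod 1643)
821 = 512 + 256 + 32 + 16 + 4 + 1 in binary powers of 2.
So 10^821 ≡ 1526 · 134 · 844 · 258 · 142 · 10 ≡ 577 (mod 1643).
Squaring chain: 577; never reaches −1, so base 10 is a Miller–Rabin witness that 1643 is composite.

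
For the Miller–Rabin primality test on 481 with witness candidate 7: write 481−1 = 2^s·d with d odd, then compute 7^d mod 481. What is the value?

481 − 1 = 480 = 2^5 · 15, so d = 15.
7^1 ≡ 7 (mod 481)
7^2 ≡ 7^2 = 49 ≡ 49 (mod 481)
7^4 ≡ 49^2 = 2401 ≡ 477 (mod 481)
7^8 ≡ 477^2 = 227529 ≡ 16 (mod 481)
15 = 8 + 4 + 2 + 1 in binary powers of 2.
So 7^15 ≡ 16 · 477 · 49 · 7 ≡ 174 (mod 481).
Squaring chain: 174 → 454 → 248 → 417 → 248; never reaches −1, so base 7 is a Miller–Rabin witness that 481 is composite.

174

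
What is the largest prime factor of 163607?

163607 = 47 · 3481
3481 = 59 · 59
59 = 59 · 1
So 163607 = 47 · 59^2; the largest prime factor is 59.

59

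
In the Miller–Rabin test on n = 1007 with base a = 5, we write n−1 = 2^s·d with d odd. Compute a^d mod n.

1007 − 1 = 1006 = 2^1 · 503, so d = 503.
5^1 ≡ 5 (mod 1007)
5^2 ≡ 5^2 = 25 ≡ 25 (mod 1007)
5^4 ≡ 25^2 = 625 ≡ 625 (mod 1007)
5^8 ≡ 625^2 = 390625 ≡ 916 (mod 1007)
5^16 ≡ 916^2 = 839056 ≡ 225 (mod 1007)
5^32 ≡ 225^2 = 50625 ≡ 275 (mod 1007)
5^64 ≡ 275^2 = 75625 ≡ 100 (mod 1007)
5^128 ≡ 100^2 = 10000 ≡ 937 (mod 1007)
5^256 ≡ 937^2 = 877969 ≡ 872 (mod 1007)
503 = 256 + 128 + 64 + 32 + 16 + 4 + 2 + 1 in binary powers of 2.
So 5^503 ≡ 872 · 937 · 100 · 275 · 225 · 625 · 25 · 5 ≡ 137 (mod 1007).
Squaring chain: 137; never reaches −1, so base 5 is a Miller–Rabin witness that 1007 is composite.

137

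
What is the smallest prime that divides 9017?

71

9017 is odd.
Digit sum 17, not divisible by 3.
Ends in 7: not divisible by 5.
7: 9017 = 7·1288 + 1
11: 9017 = 11·819 + 8
13: 9017 = 13·693 + 8
17: 9017 = 17·530 + 7
19: 9017 = 19·474 + 11
23: 9017 = 23·392 + 1
29: 9017 = 29·310 + 27
31: 9017 = 31·290 + 27
37: 9017 = 37·243 + 26
41: 9017 = 41·219 + 38
43: 9017 = 43·209 + 30
47: 9017 = 47·191 + 40
53: 9017 = 53·170 + 7
59: 9017 = 59·152 + 49
61: 9017 = 61·147 + 50
67: 9017 = 67·134 + 39
71: 9017 = 71·127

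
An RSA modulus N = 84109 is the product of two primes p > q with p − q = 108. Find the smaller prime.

Since p = q + 108, we have 84109 = q(q + 108), so q² + 108q − 84109 = 0.
Discriminant: 108² + 4·84109 = 11664 + 336436 = 348100; √348100 = 590.
q = (−108 + 590)/2 = 241, and p = q + 108 = 349.
Check: 241 · 349 = 84109.

241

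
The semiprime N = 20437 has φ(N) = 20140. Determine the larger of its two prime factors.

191

φ(n) = (p−1)(q−1) = n − (p+q) + 1, so p + q = 20437 − 20140 + 1 = 298.
p and q are the roots of t² − 298t + 20437 = 0.
Discriminant: 298² − 4·20437 = 88804 − 81748 = 7056; √7056 = 84.
q = (298 − 84)/2 = 107, p = (298 + 84)/2 = 191.
Check: 107 · 191 = 20437.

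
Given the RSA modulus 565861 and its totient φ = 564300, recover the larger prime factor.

991

φ(n) = (p−1)(q−1) = n − (p+q) + 1, so p + q = 565861 − 564300 + 1 = 1562.
p and q are the roots of t² − 1562t + 565861 = 0.
Discriminant: 1562² − 4·565861 = 2439844 − 2263444 = 176400; √176400 = 420.
q = (1562 − 420)/2 = 571, p = (1562 + 420)/2 = 991.
Check: 571 · 991 = 565861.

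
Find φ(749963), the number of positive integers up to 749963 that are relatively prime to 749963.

Factor: 749963 = 43 · 107 · 163.
φ(749963) = (43−1) · (107−1) · (163−1) = 42 · 106 · 162 = 721224.

721224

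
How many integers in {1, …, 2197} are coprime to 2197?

Factor: 2197 = 13^3.
φ(2197) = 13^2·(13−1) = 2028.

2028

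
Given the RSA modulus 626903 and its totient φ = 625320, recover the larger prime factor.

811

φ(n) = (p−1)(q−1) = n − (p+q) + 1, so p + q = 626903 − 625320 + 1 = 1584.
p and q are the roots of t² − 1584t + 626903 = 0.
Discriminant: 1584² − 4·626903 = 2509056 − 2507612 = 1444; √1444 = 38.
q = (1584 − 38)/2 = 773, p = (1584 + 38)/2 = 811.
Check: 773 · 811 = 626903.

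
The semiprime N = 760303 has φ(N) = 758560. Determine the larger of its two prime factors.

881

φ(n) = (p−1)(q−1) = n − (p+q) + 1, so p + q = 760303 − 758560 + 1 = 1744.
p and q are the roots of t² − 1744t + 760303 = 0.
Discriminant: 1744² − 4·760303 = 3041536 − 3041212 = 324; √324 = 18.
q = (1744 − 18)/2 = 863, p = (1744 + 18)/2 = 881.
Check: 863 · 881 = 760303.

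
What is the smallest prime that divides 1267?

1267 is odd.
Digit sum 16, not divisible by 3.
Ends in 7: not divisible by 5.
7: 1267 = 7·181

7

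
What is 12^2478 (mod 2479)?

12^1 ≡ 12 (mod 2479)
12^2 ≡ 12^2 = 144 ≡ 144 (mod 2479)
12^4 ≡ 144^2 = 20736 ≡ 904 (mod 2479)
12^8 ≡ 904^2 = 817216 ≡ 1625 (mod 2479)
12^16 ≡ 1625^2 = 2640625 ≡ 490 (mod 2479)
12^32 ≡ 490^2 = 240100 ≡ 2116 (mod 2479)
12^64 ≡ 2116^2 = 4477456 ≡ 382 (mod 2479)
12^128 ≡ 382^2 = 145924 ≡ 2142 (mod 2479)
12^256 ≡ 2142^2 = 4588164 ≡ 2014 (mod 2479)
12^512 ≡ 2014^2 = 4056196 ≡ 552 (mod 2479)
12^1024 ≡ 552^2 = 304704 ≡ 2266 (mod 2479)
12^2048 ≡ 2266^2 = 5134756 ≡ 747 (mod 2479)
2478 = 2048 + 256 + 128 + 32 + 8 + 4 + 2 in binary powers of 2.
So 12^2478 ≡ 747 · 2014 · 2142 · 2116 · 1625 · 904 · 144 ≡ 2024 (mod 2479).
Since 2024 ≠ 1, base 12 is a Fermat witness: 2479 is composite.

2024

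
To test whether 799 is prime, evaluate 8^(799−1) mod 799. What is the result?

4

8^1 ≡ 8 (mod 799)
8^2 ≡ 8^2 = 64 ≡ 64 (mod 799)
8^4 ≡ 64^2 = 4096 ≡ 101 (mod 799)
8^8 ≡ 101^2 = 10201 ≡ 613 (mod 799)
8^16 ≡ 613^2 = 375769 ≡ 239 (mod 799)
8^32 ≡ 239^2 = 57121 ≡ 392 (mod 799)
8^64 ≡ 392^2 = 153664 ≡ 256 (mod 799)
8^128 ≡ 256^2 = 65536 ≡ 18 (mod 799)
8^256 ≡ 18^2 = 324 ≡ 324 (mod 799)
8^512 ≡ 324^2 = 104976 ≡ 307 (mod 799)
798 = 512 + 256 + 16 + 8 + 4 + 2 in binary powers of 2.
So 8^798 ≡ 307 · 324 · 239 · 613 · 101 · 64 ≡ 4 (mod 799).
Since 4 ≠ 1, base 8 is a Fermat witness: 799 is composite.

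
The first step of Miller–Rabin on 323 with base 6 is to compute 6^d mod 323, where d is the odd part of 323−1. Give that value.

244

323 − 1 = 322 = 2^1 · 161, so d = 161.
6^1 ≡ 6 (mod 323)
6^2 ≡ 6^2 = 36 ≡ 36 (mod 323)
6^4 ≡ 36^2 = 1296 ≡ 4 (mod 323)
6^8 ≡ 4^2 = 16 ≡ 16 (mod 323)
6^16 ≡ 16^2 = 256 ≡ 256 (mod 323)
6^32 ≡ 256^2 = 65536 ≡ 290 (mod 323)
6^64 ≡ 290^2 = 84100 ≡ 120 (mod 323)
6^128 ≡ 120^2 = 14400 ≡ 188 (mod 323)
161 = 128 + 32 + 1 in binary powers of 2.
So 6^161 ≡ 188 · 290 · 6 ≡ 244 (mod 323).
Squaring chain: 244; never reaches −1, so base 6 is a Miller–Rabin witness that 323 is composite.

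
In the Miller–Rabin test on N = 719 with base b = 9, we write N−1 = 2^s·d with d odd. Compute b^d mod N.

1

719 − 1 = 718 = 2^1 · 359, so d = 359.
9^1 ≡ 9 (mod 719)
9^2 ≡ 9^2 = 81 ≡ 81 (mod 719)
9^4 ≡ 81^2 = 6561 ≡ 90 (mod 719)
9^8 ≡ 90^2 = 8100 ≡ 191 (mod 719)
9^16 ≡ 191^2 = 36481 ≡ 531 (mod 719)
9^32 ≡ 531^2 = 281961 ≡ 113 (mod 719)
9^64 ≡ 113^2 = 12769 ≡ 546 (mod 719)
9^128 ≡ 546^2 = 298116 ≡ 450 (mod 719)
9^256 ≡ 450^2 = 202500 ≡ 461 (mod 719)
359 = 256 + 64 + 32 + 4 + 2 + 1 in binary powers of 2.
So 9^359 ≡ 461 · 546 · 113 · 90 · 81 · 9 ≡ 1 (mod 719).
Since 9^d ≡ 1 (mod 719), base 9 does not prove 719 composite.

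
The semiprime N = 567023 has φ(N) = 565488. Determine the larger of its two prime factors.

919

φ(n) = (p−1)(q−1) = n − (p+q) + 1, so p + q = 567023 − 565488 + 1 = 1536.
p and q are the roots of t² − 1536t + 567023 = 0.
Discriminant: 1536² − 4·567023 = 2359296 − 2268092 = 91204; √91204 = 302.
q = (1536 − 302)/2 = 617, p = (1536 + 302)/2 = 919.
Check: 617 · 919 = 567023.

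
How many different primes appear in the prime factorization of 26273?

3

26273 = 13 · 2021
2021 = 43 · 47
26273 = 13 · 43 · 47, which has 3 distinct prime factors.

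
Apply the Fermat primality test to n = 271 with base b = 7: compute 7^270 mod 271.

1

7^1 ≡ 7 (mod 271)
7^2 ≡ 7^2 = 49 ≡ 49 (mod 271)
7^4 ≡ 49^2 = 2401 ≡ 233 (mod 271)
7^8 ≡ 233^2 = 54289 ≡ 89 (mod 271)
7^16 ≡ 89^2 = 7921 ≡ 62 (mod 271)
7^32 ≡ 62^2 = 3844 ≡ 50 (mod 271)
7^64 ≡ 50^2 = 2500 ≡ 61 (mod 271)
7^128 ≡ 61^2 = 3721 ≡ 198 (mod 271)
7^256 ≡ 198^2 = 39204 ≡ 180 (mod 271)
270 = 256 + 8 + 4 + 2 in binary powers of 2.
So 7^270 ≡ 180 · 89 · 233 · 49 ≡ 1 (mod 271).
Since the result is 1, base 7 gives no evidence that 271 is composite.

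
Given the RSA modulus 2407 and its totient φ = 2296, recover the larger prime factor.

83

φ(n) = (p−1)(q−1) = n − (p+q) + 1, so p + q = 2407 − 2296 + 1 = 112.
p and q are the roots of t² − 112t + 2407 = 0.
Discriminant: 112² − 4·2407 = 12544 − 9628 = 2916; √2916 = 54.
q = (112 − 54)/2 = 29, p = (112 + 54)/2 = 83.
Check: 29 · 83 = 2407.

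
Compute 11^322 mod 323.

87

11^1 ≡ 11 (mod 323)
11^2 ≡ 11^2 = 121 ≡ 121 (mod 323)
11^4 ≡ 121^2 = 14641 ≡ 106 (mod 323)
11^8 ≡ 106^2 = 11236 ≡ 254 (mod 323)
11^16 ≡ 254^2 = 64516 ≡ 239 (mod 323)
11^32 ≡ 239^2 = 57121 ≡ 273 (mod 323)
11^64 ≡ 273^2 = 74529 ≡ 239 (mod 323)
11^128 ≡ 239^2 = 57121 ≡ 273 (mod 323)
11^256 ≡ 273^2 = 74529 ≡ 239 (mod 323)
322 = 256 + 64 + 2 in binary powers of 2.
So 11^322 ≡ 239 · 239 · 121 ≡ 87 (mod 323).
Since 87 ≠ 1, base 11 is a Fermat witness: 323 is composite.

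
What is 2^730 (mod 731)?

2^1 ≡ 2 (mod 731)
2^2 ≡ 2^2 = 4 ≡ 4 (mod 731)
2^4 ≡ 4^2 = 16 ≡ 16 (mod 731)
2^8 ≡ 16^2 = 256 ≡ 256 (mod 731)
2^16 ≡ 256^2 = 65536 ≡ 477 (mod 731)
2^32 ≡ 477^2 = 227529 ≡ 188 (mod 731)
2^64 ≡ 188^2 = 35344 ≡ 256 (mod 731)
2^128 ≡ 256^2 = 65536 ≡ 477 (mod 731)
2^256 ≡ 477^2 = 227529 ≡ 188 (mod 731)
2^512 ≡ 188^2 = 35344 ≡ 256 (mod 731)
730 = 512 + 128 + 64 + 16 + 8 + 2 in binary powers of 2.
So 2^730 ≡ 256 · 477 · 256 · 477 · 256 · 4 ≡ 4 (mod 731).
Since 4 ≠ 1, base 2 is a Fermat witness: 731 is composite.

4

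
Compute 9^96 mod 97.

9^1 ≡ 9 (mod 97)
9^2 ≡ 9^2 = 81 ≡ 81 (mod 97)
9^4 ≡ 81^2 = 6561 ≡ 62 (mod 97)
9^8 ≡ 62^2 = 3844 ≡ 61 (mod 97)
9^16 ≡ 61^2 = 3721 ≡ 35 (mod 97)
9^32 ≡ 35^2 = 1225 ≡ 61 (mod 97)
9^64 ≡ 61^2 = 3721 ≡ 35 (mod 97)
96 = 64 + 32 in binary powers of 2.
So 9^96 ≡ 35 · 61 ≡ 1 (mod 97).
Since the result is 1, base 9 gives no evidence that 97 is composite.

1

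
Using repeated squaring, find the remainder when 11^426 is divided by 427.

11^1 ≡ 11 (mod 427)
11^2 ≡ 11^2 = 121 ≡ 121 (mod 427)
11^4 ≡ 121^2 = 14641 ≡ 123 (mod 427)
11^8 ≡ 123^2 = 15129 ≡ 184 (mod 427)
11^16 ≡ 184^2 = 33856 ≡ 123 (mod 427)
11^32 ≡ 123^2 = 15129 ≡ 184 (mod 427)
11^64 ≡ 184^2 = 33856 ≡ 123 (mod 427)
11^128 ≡ 123^2 = 15129 ≡ 184 (mod 427)
11^256 ≡ 184^2 = 33856 ≡ 123 (mod 427)
426 = 256 + 128 + 32 + 8 + 2 in binary powers of 2.
So 11^426 ≡ 123 · 184 · 184 · 184 · 121 ≡ 365 (mod 427).
Since 365 ≠ 1, base 11 is a Fermat witness: 427 is composite.

365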